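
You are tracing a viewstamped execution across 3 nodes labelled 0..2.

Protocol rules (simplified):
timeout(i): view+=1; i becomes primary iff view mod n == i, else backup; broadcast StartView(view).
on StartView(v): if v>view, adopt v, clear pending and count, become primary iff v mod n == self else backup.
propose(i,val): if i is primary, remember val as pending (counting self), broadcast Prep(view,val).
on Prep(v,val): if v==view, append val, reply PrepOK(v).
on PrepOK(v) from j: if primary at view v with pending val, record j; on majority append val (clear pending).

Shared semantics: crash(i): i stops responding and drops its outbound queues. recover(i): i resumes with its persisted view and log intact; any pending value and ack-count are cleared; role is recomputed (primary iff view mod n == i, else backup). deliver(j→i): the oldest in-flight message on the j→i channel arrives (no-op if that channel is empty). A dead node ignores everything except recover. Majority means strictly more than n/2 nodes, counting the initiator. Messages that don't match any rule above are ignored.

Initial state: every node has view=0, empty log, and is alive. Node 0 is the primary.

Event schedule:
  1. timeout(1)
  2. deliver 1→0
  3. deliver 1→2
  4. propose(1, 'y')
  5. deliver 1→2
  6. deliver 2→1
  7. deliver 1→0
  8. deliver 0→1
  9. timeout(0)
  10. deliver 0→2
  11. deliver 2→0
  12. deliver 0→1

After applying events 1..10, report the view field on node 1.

[1] timeout(1) → N1(prim v1 [-])
[2] deliver 1→0 → N0(back v1 [-])
[3] deliver 1→2 → N2(back v1 [-])
[4] propose(1,'y') → ∅
[5] deliver 1→2 → N2(back v1 [y])
[6] deliver 2→1 → N1(prim v1 [y])
[7] deliver 1→0 → N0(back v1 [y])
[8] deliver 0→1 → ∅
[9] timeout(0) → N0(back v2 [y])
[10] deliver 0→2 → N2(prim v2 [y])

1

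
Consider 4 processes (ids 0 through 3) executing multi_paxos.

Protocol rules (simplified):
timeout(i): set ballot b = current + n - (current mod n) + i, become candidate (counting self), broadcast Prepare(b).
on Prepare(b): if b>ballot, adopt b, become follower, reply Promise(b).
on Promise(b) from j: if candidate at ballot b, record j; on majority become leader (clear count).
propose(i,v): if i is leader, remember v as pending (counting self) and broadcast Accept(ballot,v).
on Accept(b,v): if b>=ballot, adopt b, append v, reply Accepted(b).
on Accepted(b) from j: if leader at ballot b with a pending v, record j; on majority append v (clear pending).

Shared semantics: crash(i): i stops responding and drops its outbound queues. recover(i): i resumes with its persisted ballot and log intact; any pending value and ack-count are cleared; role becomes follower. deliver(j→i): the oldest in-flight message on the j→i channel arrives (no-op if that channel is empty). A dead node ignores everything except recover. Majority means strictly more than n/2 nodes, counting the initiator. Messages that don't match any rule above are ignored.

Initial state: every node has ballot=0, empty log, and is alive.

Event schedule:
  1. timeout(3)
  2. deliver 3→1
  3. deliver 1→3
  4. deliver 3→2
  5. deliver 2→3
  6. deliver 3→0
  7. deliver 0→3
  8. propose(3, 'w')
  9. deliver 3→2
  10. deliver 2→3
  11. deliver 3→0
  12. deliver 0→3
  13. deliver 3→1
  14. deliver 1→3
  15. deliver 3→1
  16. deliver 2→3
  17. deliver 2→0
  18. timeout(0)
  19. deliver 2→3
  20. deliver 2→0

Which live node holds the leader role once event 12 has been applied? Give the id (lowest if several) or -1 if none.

step 1 timeout(3): 3={cand,b=7,log=-}
step 2 deliver 3→1: 1={foll,b=7,log=-}
step 3 deliver 1→3: —
step 4 deliver 3→2: 2={foll,b=7,log=-}
step 5 deliver 2→3: 3={lead,b=7,log=-}
step 6 deliver 3→0: 0={foll,b=7,log=-}
step 7 deliver 0→3: —
step 8 propose(3,'w'): —
step 9 deliver 3→2: 2={foll,b=7,log=w}
step 10 deliver 2→3: —
step 11 deliver 3→0: 0={foll,b=7,log=w}
step 12 deliver 0→3: 3={lead,b=7,log=w}

3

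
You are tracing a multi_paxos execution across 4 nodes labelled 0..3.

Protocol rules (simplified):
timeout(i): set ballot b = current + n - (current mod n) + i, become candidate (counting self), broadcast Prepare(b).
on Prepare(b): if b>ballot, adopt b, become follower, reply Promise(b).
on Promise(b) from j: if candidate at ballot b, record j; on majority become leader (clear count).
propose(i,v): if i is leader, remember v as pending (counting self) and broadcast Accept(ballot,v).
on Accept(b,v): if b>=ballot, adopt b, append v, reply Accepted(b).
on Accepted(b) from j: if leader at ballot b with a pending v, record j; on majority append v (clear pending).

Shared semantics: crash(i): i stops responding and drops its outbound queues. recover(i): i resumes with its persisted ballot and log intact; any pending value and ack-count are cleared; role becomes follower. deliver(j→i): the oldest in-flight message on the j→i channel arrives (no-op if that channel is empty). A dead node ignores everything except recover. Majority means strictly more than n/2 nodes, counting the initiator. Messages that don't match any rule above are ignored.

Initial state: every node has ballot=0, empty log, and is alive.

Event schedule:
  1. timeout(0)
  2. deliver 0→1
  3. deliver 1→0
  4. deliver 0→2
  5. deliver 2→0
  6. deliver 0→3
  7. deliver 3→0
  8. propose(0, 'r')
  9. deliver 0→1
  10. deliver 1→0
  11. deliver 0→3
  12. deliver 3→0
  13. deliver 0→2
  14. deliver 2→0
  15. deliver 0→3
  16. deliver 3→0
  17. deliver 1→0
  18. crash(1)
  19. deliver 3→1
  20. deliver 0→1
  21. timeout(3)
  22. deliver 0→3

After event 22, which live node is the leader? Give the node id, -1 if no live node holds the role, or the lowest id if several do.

0

step 1 timeout(0): 0={cand,b=4,log=-}
step 2 deliver 0→1: 1={foll,b=4,log=-}
step 3 deliver 1→0: —
step 4 deliver 0→2: 2={foll,b=4,log=-}
step 5 deliver 2→0: 0={lead,b=4,log=-}
step 6 deliver 0→3: 3={foll,b=4,log=-}
step 7 deliver 3→0: —
step 8 propose(0,'r'): —
step 9 deliver 0→1: 1={foll,b=4,log=r}
step 10 deliver 1→0: —
step 11 deliver 0→3: 3={foll,b=4,log=r}
step 12 deliver 3→0: 0={lead,b=4,log=r}
step 13 deliver 0→2: 2={foll,b=4,log=r}
step 14 deliver 2→0: —
step 15 deliver 0→3: —
step 16 deliver 3→0: —
step 17 deliver 1→0: —
step 18 crash(1): 1={✗foll,b=4,log=r}
step 19 deliver 3→1: —
step 20 deliver 0→1: —
step 21 timeout(3): 3={cand,b=11,log=r}
step 22 deliver 0→3: —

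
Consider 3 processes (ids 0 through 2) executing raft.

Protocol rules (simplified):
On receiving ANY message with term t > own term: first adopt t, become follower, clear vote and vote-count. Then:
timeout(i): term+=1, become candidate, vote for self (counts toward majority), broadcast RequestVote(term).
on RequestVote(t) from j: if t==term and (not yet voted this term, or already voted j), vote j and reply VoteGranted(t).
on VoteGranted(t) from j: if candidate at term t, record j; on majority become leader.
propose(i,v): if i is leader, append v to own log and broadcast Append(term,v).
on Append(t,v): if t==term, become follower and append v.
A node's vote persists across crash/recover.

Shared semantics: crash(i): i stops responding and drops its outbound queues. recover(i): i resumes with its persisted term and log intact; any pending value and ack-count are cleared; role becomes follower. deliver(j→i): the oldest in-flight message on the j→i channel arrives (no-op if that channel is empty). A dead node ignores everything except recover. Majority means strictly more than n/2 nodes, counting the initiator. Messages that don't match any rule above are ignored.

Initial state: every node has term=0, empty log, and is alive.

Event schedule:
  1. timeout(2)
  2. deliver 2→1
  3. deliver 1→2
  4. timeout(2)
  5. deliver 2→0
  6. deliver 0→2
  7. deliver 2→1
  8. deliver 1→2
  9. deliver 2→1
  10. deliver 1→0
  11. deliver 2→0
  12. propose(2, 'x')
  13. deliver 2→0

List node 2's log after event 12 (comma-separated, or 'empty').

x

[1] timeout(2) → N2(cand t1 [-])
[2] deliver 2→1 → N1(foll t1 [-])
[3] deliver 1→2 → N2(lead t1 [-])
[4] timeout(2) → N2(cand t2 [-])
[5] deliver 2→0 → N0(foll t1 [-])
[6] deliver 0→2 → ∅
[7] deliver 2→1 → N1(foll t2 [-])
[8] deliver 1→2 → N2(lead t2 [-])
[9] deliver 2→1 → ∅
[10] deliver 1→0 → ∅
[11] deliver 2→0 → N0(foll t2 [-])
[12] propose(2,'x') → N2(lead t2 [x])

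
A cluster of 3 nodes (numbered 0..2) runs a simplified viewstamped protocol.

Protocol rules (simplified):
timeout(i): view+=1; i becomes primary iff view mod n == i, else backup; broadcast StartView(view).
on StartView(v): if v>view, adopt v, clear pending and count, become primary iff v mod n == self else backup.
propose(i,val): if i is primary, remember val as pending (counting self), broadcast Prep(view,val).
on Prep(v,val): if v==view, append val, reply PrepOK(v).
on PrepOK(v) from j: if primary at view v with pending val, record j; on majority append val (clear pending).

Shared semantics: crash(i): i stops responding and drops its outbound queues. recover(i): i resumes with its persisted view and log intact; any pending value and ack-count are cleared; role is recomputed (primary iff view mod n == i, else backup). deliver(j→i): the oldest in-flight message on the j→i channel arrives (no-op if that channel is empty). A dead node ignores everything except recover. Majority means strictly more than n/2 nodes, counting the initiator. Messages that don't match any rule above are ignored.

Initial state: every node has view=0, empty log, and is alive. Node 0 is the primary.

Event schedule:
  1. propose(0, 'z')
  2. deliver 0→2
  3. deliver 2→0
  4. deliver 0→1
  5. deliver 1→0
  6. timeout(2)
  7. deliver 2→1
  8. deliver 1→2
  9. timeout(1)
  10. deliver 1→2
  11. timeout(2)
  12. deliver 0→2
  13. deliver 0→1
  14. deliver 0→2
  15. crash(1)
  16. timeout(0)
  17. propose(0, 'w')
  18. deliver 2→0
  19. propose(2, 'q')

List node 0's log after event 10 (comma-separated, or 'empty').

z

step 1 propose(0,'z'): —
step 2 deliver 0→2: 2={back,v=0,log=z}
step 3 deliver 2→0: 0={prim,v=0,log=z}
step 4 deliver 0→1: 1={back,v=0,log=z}
step 5 deliver 1→0: —
step 6 timeout(2): 2={back,v=1,log=z}
step 7 deliver 2→1: 1={prim,v=1,log=z}
step 8 deliver 1→2: —
step 9 timeout(1): 1={back,v=2,log=z}
step 10 deliver 1→2: 2={prim,v=2,log=z}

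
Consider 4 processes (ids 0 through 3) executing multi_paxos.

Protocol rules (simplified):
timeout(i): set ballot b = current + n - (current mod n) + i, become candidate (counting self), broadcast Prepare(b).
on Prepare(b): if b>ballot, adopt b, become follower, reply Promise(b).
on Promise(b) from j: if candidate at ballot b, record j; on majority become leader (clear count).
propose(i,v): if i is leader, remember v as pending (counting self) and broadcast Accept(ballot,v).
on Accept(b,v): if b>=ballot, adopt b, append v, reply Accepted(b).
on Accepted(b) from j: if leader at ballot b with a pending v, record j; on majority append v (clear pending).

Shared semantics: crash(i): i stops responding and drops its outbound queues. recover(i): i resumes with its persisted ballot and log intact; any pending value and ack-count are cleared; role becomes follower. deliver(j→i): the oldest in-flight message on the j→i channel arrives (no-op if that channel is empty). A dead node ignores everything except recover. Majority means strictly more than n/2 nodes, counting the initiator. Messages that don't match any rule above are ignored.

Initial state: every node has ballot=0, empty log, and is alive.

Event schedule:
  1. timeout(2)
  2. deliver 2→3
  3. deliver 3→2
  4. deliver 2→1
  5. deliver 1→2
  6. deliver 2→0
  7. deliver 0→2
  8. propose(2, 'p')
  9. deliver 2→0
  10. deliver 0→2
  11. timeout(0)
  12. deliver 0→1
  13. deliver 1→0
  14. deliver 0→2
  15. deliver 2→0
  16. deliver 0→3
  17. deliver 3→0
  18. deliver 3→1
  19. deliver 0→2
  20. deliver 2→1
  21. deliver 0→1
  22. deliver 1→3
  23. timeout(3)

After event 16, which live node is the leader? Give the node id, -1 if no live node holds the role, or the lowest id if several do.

e1 timeout(2): 2[cand,b=6,-]
e2 deliver 2→3: 3[foll,b=6,-]
e3 deliver 3→2: ·
e4 deliver 2→1: 1[foll,b=6,-]
e5 deliver 1→2: 2[lead,b=6,-]
e6 deliver 2→0: 0[foll,b=6,-]
e7 deliver 0→2: ·
e8 propose(2,'p'): ·
e9 deliver 2→0: 0[foll,b=6,p]
e10 deliver 0→2: ·
e11 timeout(0): 0[cand,b=8,p]
e12 deliver 0→1: 1[foll,b=8,-]
e13 deliver 1→0: ·
e14 deliver 0→2: 2[foll,b=8,-]
e15 deliver 2→0: 0[lead,b=8,p]
e16 deliver 0→3: 3[foll,b=8,-]

0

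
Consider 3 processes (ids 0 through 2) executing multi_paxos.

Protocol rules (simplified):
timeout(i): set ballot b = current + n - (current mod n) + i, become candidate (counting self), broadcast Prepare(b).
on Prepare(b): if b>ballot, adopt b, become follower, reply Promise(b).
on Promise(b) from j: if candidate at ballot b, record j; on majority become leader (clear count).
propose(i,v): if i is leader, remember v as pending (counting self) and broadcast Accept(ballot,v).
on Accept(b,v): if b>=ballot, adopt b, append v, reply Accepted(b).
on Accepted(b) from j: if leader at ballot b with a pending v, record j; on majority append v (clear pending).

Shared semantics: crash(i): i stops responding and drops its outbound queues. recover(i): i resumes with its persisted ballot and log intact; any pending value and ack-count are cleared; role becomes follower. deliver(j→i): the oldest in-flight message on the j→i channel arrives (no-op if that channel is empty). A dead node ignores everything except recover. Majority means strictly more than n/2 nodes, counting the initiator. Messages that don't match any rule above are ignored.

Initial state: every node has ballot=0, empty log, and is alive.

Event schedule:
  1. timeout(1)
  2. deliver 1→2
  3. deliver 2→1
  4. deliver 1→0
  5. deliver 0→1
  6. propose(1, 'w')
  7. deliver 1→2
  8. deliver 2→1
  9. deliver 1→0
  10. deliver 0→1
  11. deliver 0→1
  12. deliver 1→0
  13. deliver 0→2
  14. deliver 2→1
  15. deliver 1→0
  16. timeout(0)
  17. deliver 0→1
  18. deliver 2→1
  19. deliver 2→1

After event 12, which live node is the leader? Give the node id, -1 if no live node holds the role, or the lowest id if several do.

1. timeout(1):  <1:cand b4 ->
2. deliver 1→2:  <2:foll b4 ->
3. deliver 2→1:  <1:lead b4 ->
4. deliver 1→0:  <0:foll b4 ->
5. deliver 0→1:  nop
6. propose(1,'w'):  nop
7. deliver 1→2:  <2:foll b4 w>
8. deliver 2→1:  <1:lead b4 w>
9. deliver 1→0:  <0:foll b4 w>
10. deliver 0→1:  nop
11. deliver 0→1:  nop
12. deliver 1→0:  nop

1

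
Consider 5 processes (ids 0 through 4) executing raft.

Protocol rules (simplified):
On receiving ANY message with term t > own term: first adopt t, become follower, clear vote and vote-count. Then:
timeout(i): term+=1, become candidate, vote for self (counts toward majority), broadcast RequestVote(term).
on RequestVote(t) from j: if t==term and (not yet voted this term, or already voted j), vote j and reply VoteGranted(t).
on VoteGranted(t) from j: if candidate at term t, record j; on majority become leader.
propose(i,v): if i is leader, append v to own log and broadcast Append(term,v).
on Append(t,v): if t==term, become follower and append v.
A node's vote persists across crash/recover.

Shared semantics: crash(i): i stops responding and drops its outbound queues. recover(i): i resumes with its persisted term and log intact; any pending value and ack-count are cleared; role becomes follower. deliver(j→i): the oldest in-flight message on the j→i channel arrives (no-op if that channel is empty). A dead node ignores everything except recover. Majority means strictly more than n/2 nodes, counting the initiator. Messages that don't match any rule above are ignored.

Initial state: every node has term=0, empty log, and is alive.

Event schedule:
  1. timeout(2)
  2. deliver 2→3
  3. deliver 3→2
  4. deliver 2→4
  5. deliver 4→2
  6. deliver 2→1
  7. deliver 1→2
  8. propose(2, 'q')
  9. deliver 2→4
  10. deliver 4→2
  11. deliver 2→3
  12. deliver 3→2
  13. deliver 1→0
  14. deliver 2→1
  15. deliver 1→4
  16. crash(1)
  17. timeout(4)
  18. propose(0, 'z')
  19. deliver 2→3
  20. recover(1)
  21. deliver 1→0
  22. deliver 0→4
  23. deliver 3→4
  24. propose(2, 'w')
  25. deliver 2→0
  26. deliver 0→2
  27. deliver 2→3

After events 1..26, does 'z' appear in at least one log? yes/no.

e1 timeout(2): 2[cand,t=1,-]
e2 deliver 2→3: 3[foll,t=1,-]
e3 deliver 3→2: ·
e4 deliver 2→4: 4[foll,t=1,-]
e5 deliver 4→2: 2[lead,t=1,-]
e6 deliver 2→1: 1[foll,t=1,-]
e7 deliver 1→2: ·
e8 propose(2,'q'): 2[lead,t=1,q]
e9 deliver 2→4: 4[foll,t=1,q]
e10 deliver 4→2: ·
e11 deliver 2→3: 3[foll,t=1,q]
e12 deliver 3→2: ·
e13 deliver 1→0: ·
e14 deliver 2→1: 1[foll,t=1,q]
e15 deliver 1→4: ·
e16 crash(1): 1[✗foll,t=1,q]
e17 timeout(4): 4[cand,t=2,q]
e18 propose(0,'z'): ·
e19 deliver 2→3: ·
e20 recover(1): 1[foll,t=1,q]
e21 deliver 1→0: ·
e22 deliver 0→4: ·
e23 deliver 3→4: ·
e24 propose(2,'w'): 2[lead,t=1,q,w]
e25 deliver 2→0: 0[foll,t=1,-]
e26 deliver 0→2: ·

no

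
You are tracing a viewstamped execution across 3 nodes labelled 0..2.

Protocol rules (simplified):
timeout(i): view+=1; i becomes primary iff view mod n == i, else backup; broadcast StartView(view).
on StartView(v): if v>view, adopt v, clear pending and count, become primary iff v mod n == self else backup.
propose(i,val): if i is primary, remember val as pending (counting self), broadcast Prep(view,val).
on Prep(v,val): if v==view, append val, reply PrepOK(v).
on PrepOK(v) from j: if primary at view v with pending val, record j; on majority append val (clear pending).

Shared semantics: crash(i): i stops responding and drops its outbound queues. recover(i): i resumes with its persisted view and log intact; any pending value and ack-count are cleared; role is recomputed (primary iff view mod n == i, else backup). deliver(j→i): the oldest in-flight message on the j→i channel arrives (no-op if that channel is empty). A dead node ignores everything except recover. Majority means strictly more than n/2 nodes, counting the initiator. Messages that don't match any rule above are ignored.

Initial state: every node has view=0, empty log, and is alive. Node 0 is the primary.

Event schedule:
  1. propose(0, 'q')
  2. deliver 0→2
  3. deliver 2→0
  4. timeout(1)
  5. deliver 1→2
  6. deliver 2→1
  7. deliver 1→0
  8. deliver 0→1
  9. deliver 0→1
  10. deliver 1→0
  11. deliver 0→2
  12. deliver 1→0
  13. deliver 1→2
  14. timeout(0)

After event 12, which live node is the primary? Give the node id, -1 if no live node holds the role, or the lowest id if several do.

after 1 — propose(0,'q'): ·
after 2 — deliver 0→2: n2:back/v0/[q]
after 3 — deliver 2→0: n0:prim/v0/[q]
after 4 — timeout(1): n1:prim/v1/[-]
after 5 — deliver 1→2: n2:back/v1/[q]
after 6 — deliver 2→1: ·
after 7 — deliver 1→0: n0:back/v1/[q]
after 8 — deliver 0→1: ·
after 9 — deliver 0→1: ·
after 10 — deliver 1→0: ·
after 11 — deliver 0→2: ·
after 12 — deliver 1→0: ·

1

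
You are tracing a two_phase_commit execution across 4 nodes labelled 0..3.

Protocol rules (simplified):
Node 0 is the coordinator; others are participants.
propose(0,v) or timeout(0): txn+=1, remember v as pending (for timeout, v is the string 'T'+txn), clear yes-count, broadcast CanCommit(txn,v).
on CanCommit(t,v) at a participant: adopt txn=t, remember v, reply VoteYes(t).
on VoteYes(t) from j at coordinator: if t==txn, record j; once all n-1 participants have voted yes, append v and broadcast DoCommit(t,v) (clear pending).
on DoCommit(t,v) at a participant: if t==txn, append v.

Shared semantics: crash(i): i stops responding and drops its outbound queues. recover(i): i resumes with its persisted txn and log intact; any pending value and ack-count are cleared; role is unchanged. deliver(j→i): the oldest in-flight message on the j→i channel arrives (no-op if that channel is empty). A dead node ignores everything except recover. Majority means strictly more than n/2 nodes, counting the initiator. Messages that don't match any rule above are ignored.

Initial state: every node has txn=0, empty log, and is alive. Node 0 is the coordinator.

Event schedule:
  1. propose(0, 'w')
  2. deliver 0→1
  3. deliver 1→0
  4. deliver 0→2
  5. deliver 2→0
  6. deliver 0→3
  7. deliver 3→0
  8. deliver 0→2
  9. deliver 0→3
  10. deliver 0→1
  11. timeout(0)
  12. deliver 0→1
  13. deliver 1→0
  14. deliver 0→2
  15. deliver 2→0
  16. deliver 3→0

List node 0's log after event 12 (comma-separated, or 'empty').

step 1 propose(0,'w'): 0={coor,t=1,log=-}
step 2 deliver 0→1: 1={part,t=1,log=-}
step 3 deliver 1→0: —
step 4 deliver 0→2: 2={part,t=1,log=-}
step 5 deliver 2→0: —
step 6 deliver 0→3: 3={part,t=1,log=-}
step 7 deliver 3→0: 0={coor,t=1,log=w}
step 8 deliver 0→2: 2={part,t=1,log=w}
step 9 deliver 0→3: 3={part,t=1,log=w}
step 10 deliver 0→1: 1={part,t=1,log=w}
step 11 timeout(0): 0={coor,t=2,log=w}
step 12 deliver 0→1: 1={part,t=2,log=w}

w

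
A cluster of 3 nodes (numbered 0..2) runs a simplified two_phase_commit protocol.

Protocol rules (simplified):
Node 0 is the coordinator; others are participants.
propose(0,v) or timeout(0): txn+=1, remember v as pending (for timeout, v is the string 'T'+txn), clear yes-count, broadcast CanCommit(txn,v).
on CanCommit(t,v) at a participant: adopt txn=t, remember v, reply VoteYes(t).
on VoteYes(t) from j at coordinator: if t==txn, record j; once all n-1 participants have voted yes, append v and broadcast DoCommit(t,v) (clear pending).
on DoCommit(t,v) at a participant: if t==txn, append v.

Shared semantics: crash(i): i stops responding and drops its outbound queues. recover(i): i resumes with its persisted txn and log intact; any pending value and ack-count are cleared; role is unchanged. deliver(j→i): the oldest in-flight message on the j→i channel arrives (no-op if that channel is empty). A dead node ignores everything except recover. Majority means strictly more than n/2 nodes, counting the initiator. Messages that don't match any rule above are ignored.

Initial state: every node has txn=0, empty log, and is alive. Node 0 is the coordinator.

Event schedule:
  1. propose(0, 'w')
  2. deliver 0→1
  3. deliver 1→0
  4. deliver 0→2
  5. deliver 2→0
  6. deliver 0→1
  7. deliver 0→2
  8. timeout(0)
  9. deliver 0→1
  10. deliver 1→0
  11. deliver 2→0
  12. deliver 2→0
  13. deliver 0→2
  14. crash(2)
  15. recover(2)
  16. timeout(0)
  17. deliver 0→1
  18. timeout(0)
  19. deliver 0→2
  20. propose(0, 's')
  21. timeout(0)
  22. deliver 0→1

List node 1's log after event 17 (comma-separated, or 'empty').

w

after 1 — propose(0,'w'): n0:coor/t1/[-]
after 2 — deliver 0→1: n1:part/t1/[-]
after 3 — deliver 1→0: ·
after 4 — deliver 0→2: n2:part/t1/[-]
after 5 — deliver 2→0: n0:coor/t1/[w]
after 6 — deliver 0→1: n1:part/t1/[w]
after 7 — deliver 0→2: n2:part/t1/[w]
after 8 — timeout(0): n0:coor/t2/[w]
after 9 — deliver 0→1: n1:part/t2/[w]
after 10 — deliver 1→0: ·
after 11 — deliver 2→0: ·
after 12 — deliver 2→0: ·
after 13 — deliver 0→2: n2:part/t2/[w]
after 14 — crash(2): n2:✗part/t2/[w]
after 15 — recover(2): n2:part/t2/[w]
after 16 — timeout(0): n0:coor/t3/[w]
after 17 — deliver 0→1: n1:part/t3/[w]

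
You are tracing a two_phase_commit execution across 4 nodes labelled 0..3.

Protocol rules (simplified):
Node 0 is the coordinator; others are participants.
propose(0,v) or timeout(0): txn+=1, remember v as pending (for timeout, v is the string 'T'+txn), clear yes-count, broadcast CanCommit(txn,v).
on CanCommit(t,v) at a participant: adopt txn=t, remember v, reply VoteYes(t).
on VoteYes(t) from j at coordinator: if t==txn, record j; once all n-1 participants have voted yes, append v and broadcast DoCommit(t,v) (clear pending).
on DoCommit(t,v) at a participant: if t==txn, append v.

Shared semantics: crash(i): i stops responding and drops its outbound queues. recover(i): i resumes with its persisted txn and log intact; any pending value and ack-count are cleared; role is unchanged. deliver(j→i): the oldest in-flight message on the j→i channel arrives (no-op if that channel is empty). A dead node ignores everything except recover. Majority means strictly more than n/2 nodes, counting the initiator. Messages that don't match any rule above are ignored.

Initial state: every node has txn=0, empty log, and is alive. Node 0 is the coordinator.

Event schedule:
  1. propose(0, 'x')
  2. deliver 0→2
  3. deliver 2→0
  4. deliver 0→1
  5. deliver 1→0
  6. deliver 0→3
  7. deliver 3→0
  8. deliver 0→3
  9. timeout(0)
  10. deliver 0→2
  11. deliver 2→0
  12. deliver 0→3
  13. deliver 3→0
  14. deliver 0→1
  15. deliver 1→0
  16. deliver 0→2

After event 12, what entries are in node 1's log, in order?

1. propose(0,'x'):  <0:coor t1 ->
2. deliver 0→2:  <2:part t1 ->
3. deliver 2→0:  nop
4. deliver 0→1:  <1:part t1 ->
5. deliver 1→0:  nop
6. deliver 0→3:  <3:part t1 ->
7. deliver 3→0:  <0:coor t1 x>
8. deliver 0→3:  <3:part t1 x>
9. timeout(0):  <0:coor t2 x>
10. deliver 0→2:  <2:part t1 x>
11. deliver 2→0:  nop
12. deliver 0→3:  <3:part t2 x>

empty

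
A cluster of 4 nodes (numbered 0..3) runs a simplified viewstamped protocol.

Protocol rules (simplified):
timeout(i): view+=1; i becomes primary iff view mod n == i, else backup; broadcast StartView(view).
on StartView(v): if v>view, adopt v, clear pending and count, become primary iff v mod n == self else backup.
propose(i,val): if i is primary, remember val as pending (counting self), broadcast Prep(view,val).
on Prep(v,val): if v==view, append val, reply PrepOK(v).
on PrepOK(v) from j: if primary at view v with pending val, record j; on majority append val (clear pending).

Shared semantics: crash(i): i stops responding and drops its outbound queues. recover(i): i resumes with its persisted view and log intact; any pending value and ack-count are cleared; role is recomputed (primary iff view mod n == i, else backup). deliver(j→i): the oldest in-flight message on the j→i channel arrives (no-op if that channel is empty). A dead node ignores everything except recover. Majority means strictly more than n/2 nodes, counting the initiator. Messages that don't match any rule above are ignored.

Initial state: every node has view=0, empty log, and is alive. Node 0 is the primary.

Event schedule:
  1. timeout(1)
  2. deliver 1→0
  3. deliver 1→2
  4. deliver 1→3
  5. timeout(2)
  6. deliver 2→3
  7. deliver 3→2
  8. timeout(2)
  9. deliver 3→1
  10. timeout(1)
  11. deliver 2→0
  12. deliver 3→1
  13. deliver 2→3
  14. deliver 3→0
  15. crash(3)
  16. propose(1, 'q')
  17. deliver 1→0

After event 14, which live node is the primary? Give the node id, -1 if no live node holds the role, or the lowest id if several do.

3

after 1 — timeout(1): n1:prim/v1/[-]
after 2 — deliver 1→0: n0:back/v1/[-]
after 3 — deliver 1→2: n2:back/v1/[-]
after 4 — deliver 1→3: n3:back/v1/[-]
after 5 — timeout(2): n2:prim/v2/[-]
after 6 — deliver 2→3: n3:back/v2/[-]
after 7 — deliver 3→2: ·
after 8 — timeout(2): n2:back/v3/[-]
after 9 — deliver 3→1: ·
after 10 — timeout(1): n1:back/v2/[-]
after 11 — deliver 2→0: n0:back/v2/[-]
after 12 — deliver 3→1: ·
after 13 — deliver 2→3: n3:prim/v3/[-]
after 14 — deliver 3→0: ·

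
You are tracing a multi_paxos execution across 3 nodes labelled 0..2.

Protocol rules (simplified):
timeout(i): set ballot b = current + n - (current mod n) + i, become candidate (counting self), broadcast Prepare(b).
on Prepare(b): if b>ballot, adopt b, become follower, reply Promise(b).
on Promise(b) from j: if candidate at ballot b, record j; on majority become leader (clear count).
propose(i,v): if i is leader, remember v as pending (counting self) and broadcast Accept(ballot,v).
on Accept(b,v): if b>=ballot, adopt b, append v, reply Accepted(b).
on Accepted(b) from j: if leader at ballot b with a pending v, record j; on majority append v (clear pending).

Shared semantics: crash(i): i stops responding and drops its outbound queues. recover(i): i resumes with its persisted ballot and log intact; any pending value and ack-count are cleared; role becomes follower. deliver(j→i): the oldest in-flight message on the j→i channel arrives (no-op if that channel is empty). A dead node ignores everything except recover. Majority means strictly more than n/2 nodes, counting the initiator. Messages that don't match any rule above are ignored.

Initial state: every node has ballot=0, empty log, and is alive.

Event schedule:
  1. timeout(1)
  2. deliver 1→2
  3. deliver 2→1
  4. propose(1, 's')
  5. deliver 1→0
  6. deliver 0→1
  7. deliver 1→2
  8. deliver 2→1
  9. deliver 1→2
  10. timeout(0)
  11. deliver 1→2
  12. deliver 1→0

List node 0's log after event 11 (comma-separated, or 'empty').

empty

1. timeout(1):  <1:cand b4 ->
2. deliver 1→2:  <2:foll b4 ->
3. deliver 2→1:  <1:lead b4 ->
4. propose(1,'s'):  nop
5. deliver 1→0:  <0:foll b4 ->
6. deliver 0→1:  nop
7. deliver 1→2:  <2:foll b4 s>
8. deliver 2→1:  <1:lead b4 s>
9. deliver 1→2:  nop
10. timeout(0):  <0:cand b6 ->
11. deliver 1→2:  nop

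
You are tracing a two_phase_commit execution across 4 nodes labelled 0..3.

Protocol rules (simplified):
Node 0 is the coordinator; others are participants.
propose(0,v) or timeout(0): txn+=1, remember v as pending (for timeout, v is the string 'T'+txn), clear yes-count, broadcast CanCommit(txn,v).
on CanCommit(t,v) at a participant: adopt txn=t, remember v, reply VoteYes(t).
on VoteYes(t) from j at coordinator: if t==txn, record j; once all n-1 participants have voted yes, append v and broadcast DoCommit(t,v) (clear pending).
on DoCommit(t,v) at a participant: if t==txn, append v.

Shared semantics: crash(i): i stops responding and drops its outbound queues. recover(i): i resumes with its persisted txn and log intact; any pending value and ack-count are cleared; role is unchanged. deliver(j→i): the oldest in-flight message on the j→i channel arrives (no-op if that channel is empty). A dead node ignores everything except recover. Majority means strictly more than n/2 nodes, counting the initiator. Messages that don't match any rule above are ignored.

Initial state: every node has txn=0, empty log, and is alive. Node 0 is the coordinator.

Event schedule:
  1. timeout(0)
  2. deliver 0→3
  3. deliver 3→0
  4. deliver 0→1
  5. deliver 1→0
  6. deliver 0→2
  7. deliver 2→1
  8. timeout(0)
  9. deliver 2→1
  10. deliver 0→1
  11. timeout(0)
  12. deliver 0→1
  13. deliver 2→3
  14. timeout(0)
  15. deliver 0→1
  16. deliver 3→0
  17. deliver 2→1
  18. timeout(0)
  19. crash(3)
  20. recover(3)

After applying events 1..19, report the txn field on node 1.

4

step 1 timeout(0): 0={coor,t=1,log=-}
step 2 deliver 0→3: 3={part,t=1,log=-}
step 3 deliver 3→0: —
step 4 deliver 0→1: 1={part,t=1,log=-}
step 5 deliver 1→0: —
step 6 deliver 0→2: 2={part,t=1,log=-}
step 7 deliver 2→1: —
step 8 timeout(0): 0={coor,t=2,log=-}
step 9 deliver 2→1: —
step 10 deliver 0→1: 1={part,t=2,log=-}
step 11 timeout(0): 0={coor,t=3,log=-}
step 12 deliver 0→1: 1={part,t=3,log=-}
step 13 deliver 2→3: —
step 14 timeout(0): 0={coor,t=4,log=-}
step 15 deliver 0→1: 1={part,t=4,log=-}
step 16 deliver 3→0: —
step 17 deliver 2→1: —
step 18 timeout(0): 0={coor,t=5,log=-}
step 19 crash(3): 3={✗part,t=1,log=-}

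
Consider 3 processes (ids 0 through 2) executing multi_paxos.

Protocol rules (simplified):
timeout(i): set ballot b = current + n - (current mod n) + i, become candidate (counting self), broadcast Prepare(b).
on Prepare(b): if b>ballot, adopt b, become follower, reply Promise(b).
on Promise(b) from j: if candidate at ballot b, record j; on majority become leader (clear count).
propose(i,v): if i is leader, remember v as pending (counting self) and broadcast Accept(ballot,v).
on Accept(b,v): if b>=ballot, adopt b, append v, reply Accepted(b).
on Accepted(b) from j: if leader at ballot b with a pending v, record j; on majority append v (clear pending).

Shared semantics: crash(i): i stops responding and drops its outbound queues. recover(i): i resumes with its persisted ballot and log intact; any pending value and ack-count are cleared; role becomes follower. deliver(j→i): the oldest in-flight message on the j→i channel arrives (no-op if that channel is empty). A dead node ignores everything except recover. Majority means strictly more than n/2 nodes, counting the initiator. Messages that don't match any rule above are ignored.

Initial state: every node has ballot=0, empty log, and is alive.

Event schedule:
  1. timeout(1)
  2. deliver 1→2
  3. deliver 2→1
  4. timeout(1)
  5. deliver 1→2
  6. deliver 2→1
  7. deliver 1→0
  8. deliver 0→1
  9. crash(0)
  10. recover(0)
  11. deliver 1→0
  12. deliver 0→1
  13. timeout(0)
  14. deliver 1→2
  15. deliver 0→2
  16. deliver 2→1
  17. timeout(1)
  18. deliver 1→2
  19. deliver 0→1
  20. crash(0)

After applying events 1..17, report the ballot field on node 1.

10

e1 timeout(1): 1[cand,b=4,-]
e2 deliver 1→2: 2[foll,b=4,-]
e3 deliver 2→1: 1[lead,b=4,-]
e4 timeout(1): 1[cand,b=7,-]
e5 deliver 1→2: 2[foll,b=7,-]
e6 deliver 2→1: 1[lead,b=7,-]
e7 deliver 1→0: 0[foll,b=4,-]
e8 deliver 0→1: ·
e9 crash(0): 0[✗foll,b=4,-]
e10 recover(0): 0[foll,b=4,-]
e11 deliver 1→0: 0[foll,b=7,-]
e12 deliver 0→1: ·
e13 timeout(0): 0[cand,b=9,-]
e14 deliver 1→2: ·
e15 deliver 0→2: 2[foll,b=9,-]
e16 deliver 2→1: ·
e17 timeout(1): 1[cand,b=10,-]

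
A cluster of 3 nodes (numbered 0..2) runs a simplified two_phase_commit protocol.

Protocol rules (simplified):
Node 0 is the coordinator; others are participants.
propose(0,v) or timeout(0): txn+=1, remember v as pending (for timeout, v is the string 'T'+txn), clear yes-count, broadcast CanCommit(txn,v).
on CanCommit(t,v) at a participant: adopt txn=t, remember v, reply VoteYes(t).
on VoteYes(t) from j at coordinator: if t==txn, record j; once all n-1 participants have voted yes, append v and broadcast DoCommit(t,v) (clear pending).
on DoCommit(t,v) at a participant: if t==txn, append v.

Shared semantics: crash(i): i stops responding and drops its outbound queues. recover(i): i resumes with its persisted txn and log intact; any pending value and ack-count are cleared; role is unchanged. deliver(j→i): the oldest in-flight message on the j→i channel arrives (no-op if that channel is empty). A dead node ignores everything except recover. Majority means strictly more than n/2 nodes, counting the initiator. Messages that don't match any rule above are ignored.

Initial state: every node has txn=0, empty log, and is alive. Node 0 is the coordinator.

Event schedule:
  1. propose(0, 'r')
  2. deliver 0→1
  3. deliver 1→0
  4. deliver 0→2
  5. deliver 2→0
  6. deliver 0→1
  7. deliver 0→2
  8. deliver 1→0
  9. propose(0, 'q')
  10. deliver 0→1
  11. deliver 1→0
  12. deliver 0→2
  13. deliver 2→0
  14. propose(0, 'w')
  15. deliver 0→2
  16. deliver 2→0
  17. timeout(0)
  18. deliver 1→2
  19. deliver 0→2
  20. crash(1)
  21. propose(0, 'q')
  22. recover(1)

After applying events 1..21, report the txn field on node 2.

[1] propose(0,'r') → N0(coor t1 [-])
[2] deliver 0→1 → N1(part t1 [-])
[3] deliver 1→0 → ∅
[4] deliver 0→2 → N2(part t1 [-])
[5] deliver 2→0 → N0(coor t1 [r])
[6] deliver 0→1 → N1(part t1 [r])
[7] deliver 0→2 → N2(part t1 [r])
[8] deliver 1→0 → ∅
[9] propose(0,'q') → N0(coor t2 [r])
[10] deliver 0→1 → N1(part t2 [r])
[11] deliver 1→0 → ∅
[12] deliver 0→2 → N2(part t2 [r])
[13] deliver 2→0 → N0(coor t2 [r,q])
[14] propose(0,'w') → N0(coor t3 [r,q])
[15] deliver 0→2 → N2(part t2 [r,q])
[16] deliver 2→0 → ∅
[17] timeout(0) → N0(coor t4 [r,q])
[18] deliver 1→2 → ∅
[19] deliver 0→2 → N2(part t3 [r,q])
[20] crash(1) → N1(✗part t2 [r])
[21] propose(0,'q') → N0(coor t5 [r,q])

3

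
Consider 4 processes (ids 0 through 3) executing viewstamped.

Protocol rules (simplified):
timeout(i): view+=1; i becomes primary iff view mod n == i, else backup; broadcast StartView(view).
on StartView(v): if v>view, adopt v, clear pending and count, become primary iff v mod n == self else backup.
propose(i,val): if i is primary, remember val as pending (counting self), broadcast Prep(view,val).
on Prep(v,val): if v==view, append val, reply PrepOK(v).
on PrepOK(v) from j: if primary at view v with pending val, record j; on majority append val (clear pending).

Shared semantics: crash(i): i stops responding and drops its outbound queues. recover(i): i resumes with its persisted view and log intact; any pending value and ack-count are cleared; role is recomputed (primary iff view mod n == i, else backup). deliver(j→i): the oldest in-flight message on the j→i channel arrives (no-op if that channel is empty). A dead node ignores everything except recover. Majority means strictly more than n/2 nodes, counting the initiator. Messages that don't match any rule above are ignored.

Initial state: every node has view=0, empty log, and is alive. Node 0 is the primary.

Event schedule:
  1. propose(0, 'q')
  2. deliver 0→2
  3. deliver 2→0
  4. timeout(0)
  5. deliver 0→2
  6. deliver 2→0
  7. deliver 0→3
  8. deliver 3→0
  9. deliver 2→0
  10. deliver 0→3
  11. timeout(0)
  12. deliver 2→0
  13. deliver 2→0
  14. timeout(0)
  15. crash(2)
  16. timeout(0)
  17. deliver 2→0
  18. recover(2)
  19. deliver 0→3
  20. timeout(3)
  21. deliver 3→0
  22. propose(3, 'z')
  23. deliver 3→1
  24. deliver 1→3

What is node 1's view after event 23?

step 1 propose(0,'q'): —
step 2 deliver 0→2: 2={back,v=0,log=q}
step 3 deliver 2→0: —
step 4 timeout(0): 0={back,v=1,log=-}
step 5 deliver 0→2: 2={back,v=1,log=q}
step 6 deliver 2→0: —
step 7 deliver 0→3: 3={back,v=0,log=q}
step 8 deliver 3→0: —
step 9 deliver 2→0: —
step 10 deliver 0→3: 3={back,v=1,log=q}
step 11 timeout(0): 0={back,v=2,log=-}
step 12 deliver 2→0: —
step 13 deliver 2→0: —
step 14 timeout(0): 0={back,v=3,log=-}
step 15 crash(2): 2={✗back,v=1,log=q}
step 16 timeout(0): 0={prim,v=4,log=-}
step 17 deliver 2→0: —
step 18 recover(2): 2={back,v=1,log=q}
step 19 deliver 0→3: 3={back,v=2,log=q}
step 20 timeout(3): 3={prim,v=3,log=q}
step 21 deliver 3→0: —
step 22 propose(3,'z'): —
step 23 deliver 3→1: 1={back,v=3,log=-}

3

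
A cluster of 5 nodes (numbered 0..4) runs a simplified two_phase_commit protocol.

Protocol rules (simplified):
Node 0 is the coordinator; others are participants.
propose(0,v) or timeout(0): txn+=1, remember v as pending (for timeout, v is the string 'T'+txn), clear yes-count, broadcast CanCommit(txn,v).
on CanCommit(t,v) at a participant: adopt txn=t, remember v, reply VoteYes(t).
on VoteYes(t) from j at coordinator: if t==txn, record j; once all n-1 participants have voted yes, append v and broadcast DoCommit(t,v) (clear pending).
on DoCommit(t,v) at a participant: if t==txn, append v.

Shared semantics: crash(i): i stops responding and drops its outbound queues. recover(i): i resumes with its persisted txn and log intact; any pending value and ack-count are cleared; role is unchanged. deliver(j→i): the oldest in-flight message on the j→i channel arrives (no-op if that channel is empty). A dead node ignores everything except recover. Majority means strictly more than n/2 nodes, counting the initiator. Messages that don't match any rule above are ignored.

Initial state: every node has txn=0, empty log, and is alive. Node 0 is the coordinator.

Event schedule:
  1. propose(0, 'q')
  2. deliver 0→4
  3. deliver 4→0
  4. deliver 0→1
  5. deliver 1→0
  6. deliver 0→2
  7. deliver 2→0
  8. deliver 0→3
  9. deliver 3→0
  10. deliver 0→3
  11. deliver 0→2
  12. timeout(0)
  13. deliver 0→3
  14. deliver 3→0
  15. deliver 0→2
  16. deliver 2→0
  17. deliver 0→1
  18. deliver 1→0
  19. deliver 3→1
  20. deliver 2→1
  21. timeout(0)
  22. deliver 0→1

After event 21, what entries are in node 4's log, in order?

step 1 propose(0,'q'): 0={coor,t=1,log=-}
step 2 deliver 0→4: 4={part,t=1,log=-}
step 3 deliver 4→0: —
step 4 deliver 0→1: 1={part,t=1,log=-}
step 5 deliver 1→0: —
step 6 deliver 0→2: 2={part,t=1,log=-}
step 7 deliver 2→0: —
step 8 deliver 0→3: 3={part,t=1,log=-}
step 9 deliver 3→0: 0={coor,t=1,log=q}
step 10 deliver 0→3: 3={part,t=1,log=q}
step 11 deliver 0→2: 2={part,t=1,log=q}
step 12 timeout(0): 0={coor,t=2,log=q}
step 13 deliver 0→3: 3={part,t=2,log=q}
step 14 deliver 3→0: —
step 15 deliver 0→2: 2={part,t=2,log=q}
step 16 deliver 2→0: —
step 17 deliver 0→1: 1={part,t=1,log=q}
step 18 deliver 1→0: —
step 19 deliver 3→1: —
step 20 deliver 2→1: —
step 21 timeout(0): 0={coor,t=3,log=q}

empty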